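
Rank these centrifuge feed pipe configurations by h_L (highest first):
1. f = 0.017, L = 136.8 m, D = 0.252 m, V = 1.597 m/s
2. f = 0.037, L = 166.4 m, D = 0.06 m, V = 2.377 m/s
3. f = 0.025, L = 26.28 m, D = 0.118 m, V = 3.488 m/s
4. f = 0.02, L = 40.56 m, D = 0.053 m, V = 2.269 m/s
Case 1: h_L = 1.2 m
Case 2: h_L = 29.55 m
Case 3: h_L = 3.453 m
Case 4: h_L = 4.016 m
Ranking (highest first): 2, 4, 3, 1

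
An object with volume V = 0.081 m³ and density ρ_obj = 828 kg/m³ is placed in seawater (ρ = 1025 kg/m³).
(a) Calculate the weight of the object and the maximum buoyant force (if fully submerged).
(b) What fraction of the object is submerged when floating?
(a) W=rho_obj*g*V=828*9.81*0.081=657.9 N; F_B(max)=rho*g*V=1025*9.81*0.081=814.5 N
(b) Floating fraction=rho_obj/rho=828/1025=0.808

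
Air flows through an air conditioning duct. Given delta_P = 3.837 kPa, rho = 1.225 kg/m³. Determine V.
Formula: V = \sqrt{\frac{2 \Delta P}{\rho}}
V = √(2·(3.837·1000)/1.225) = 79.15 m/s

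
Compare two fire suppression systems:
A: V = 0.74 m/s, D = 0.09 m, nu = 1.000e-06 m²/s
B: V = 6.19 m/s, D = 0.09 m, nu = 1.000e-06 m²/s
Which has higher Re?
Re(A) = 66600, Re(B) = 557100. Answer: B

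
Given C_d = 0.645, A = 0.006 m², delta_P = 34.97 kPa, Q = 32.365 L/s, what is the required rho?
Formula: Q = C_d A \sqrt{\frac{2 \Delta P}{\rho}}
Substituting knowns: 32.365 = 0.645·0.006·√(2·(34.97·1000)/rho)·1000
Solving for rho: rho = 2·(34.97·1000)/((32.365/1000)/(0.645·0.006))² = 1000 kg/m³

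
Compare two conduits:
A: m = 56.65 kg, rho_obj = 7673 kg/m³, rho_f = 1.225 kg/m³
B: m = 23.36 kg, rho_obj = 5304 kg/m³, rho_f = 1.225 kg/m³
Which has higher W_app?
W_app(A) = 555.6 N, W_app(B) = 229.1 N. Answer: A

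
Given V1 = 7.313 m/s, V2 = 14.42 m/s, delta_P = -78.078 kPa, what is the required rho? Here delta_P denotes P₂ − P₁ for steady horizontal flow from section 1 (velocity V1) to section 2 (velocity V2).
Formula: \Delta P = \frac{1}{2} \rho (V_1^2 - V_2^2)
Substituting knowns: -78.078 = 0.5·rho·(7.313² − 14.42²)/1000
Solving for rho: rho = 2·(-78.078·1000)/(7.313² − 14.42²) = 1011 kg/m³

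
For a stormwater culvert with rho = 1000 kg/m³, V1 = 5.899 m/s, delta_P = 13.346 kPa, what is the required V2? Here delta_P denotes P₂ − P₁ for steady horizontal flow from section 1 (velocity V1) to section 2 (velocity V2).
Formula: \Delta P = \frac{1}{2} \rho (V_1^2 - V_2^2)
Substituting knowns: 13.346 = 0.5·1000·(5.899² − V2²)/1000
Solving for V2: V2 = √(5.899² − 2·(13.346·1000)/1000) = 2.847 m/s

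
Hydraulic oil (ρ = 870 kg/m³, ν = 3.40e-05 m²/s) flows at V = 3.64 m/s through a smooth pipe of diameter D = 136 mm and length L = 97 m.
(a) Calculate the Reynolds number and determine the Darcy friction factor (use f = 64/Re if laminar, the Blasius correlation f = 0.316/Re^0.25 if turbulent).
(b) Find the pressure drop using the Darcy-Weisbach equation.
(a) Re = V·D/ν = 3.64·0.136/3.40e-05 = 14560 → turbulent (Re > 4000); f = 0.316/Re^0.25 = 0.316/14560^0.25 = 0.028767
(b) Darcy-Weisbach: ΔP = f·(L/D)·½ρV²/1000 = 0.028767·(97/0.136)·½·870·3.64²/1000 = 118.3 kPa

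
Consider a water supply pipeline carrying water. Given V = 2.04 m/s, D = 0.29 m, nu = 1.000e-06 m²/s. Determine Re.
Formula: Re = \frac{V D}{\nu}
Re = 2.04·0.29/1.000e-06 = 591600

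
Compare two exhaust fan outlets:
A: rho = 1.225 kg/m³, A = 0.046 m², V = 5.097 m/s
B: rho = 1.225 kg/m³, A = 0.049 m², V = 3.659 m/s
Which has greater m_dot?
m_dot(A) = 0.2872 kg/s, m_dot(B) = 0.2196 kg/s. Answer: A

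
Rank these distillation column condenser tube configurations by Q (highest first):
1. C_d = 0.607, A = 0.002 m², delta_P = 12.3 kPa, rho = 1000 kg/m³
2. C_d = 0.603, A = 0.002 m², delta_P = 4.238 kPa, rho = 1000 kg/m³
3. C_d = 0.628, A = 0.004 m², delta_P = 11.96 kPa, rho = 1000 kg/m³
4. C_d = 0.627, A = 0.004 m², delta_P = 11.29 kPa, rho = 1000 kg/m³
Case 1: Q = 6.021 L/s
Case 2: Q = 3.511 L/s
Case 3: Q = 12.29 L/s
Case 4: Q = 11.92 L/s
Ranking (highest first): 3, 4, 1, 2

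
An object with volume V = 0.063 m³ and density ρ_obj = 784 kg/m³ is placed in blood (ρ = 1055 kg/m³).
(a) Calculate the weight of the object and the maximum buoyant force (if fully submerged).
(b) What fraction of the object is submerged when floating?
(a) W=rho_obj*g*V=784*9.81*0.063=484.5 N; F_B(max)=rho*g*V=1055*9.81*0.063=652.0 N
(b) Floating fraction=rho_obj/rho=784/1055=0.743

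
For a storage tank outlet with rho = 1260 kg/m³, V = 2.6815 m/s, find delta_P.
Formula: V = \sqrt{\frac{2 \Delta P}{\rho}}
Substituting knowns: 2.6815 = √(2·(delta_P·1000)/1260)
Solving for delta_P: delta_P = 2.6815²·1260/2/1000 = 4.53 kPa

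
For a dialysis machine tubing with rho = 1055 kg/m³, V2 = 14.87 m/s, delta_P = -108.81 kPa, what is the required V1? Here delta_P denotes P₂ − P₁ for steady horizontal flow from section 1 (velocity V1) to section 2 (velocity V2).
Formula: \Delta P = \frac{1}{2} \rho (V_1^2 - V_2^2)
Substituting knowns: -108.81 = 0.5·1055·(V1² − 14.87²)/1000
Solving for V1: V1 = √(14.87² + 2·(-108.81·1000)/1055) = 3.853 m/s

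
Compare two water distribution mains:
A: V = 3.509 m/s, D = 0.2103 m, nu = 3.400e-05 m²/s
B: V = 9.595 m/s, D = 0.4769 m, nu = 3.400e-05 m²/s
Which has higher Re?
Re(A) = 21704, Re(B) = 134584. Answer: B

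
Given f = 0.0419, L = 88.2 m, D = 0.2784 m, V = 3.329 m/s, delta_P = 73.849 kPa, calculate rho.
Formula: \Delta P = f \frac{L}{D} \frac{\rho V^2}{2}
Substituting knowns: 73.849 = 0.0419·(88.2/0.2784)·0.5·rho·3.329²/1000
Solving for rho: rho = (73.849·1000)/(0.0419·(88.2/0.2784)·0.5·3.329²) = 1004 kg/m³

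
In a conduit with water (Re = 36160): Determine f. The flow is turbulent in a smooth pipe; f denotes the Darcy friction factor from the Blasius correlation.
Formula: f = \frac{0.316}{Re^{0.25}}
f = 0.316/36160^0.25 = 0.02292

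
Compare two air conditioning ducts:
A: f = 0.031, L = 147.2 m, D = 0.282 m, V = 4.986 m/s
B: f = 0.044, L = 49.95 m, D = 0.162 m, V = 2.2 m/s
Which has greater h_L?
h_L(A) = 20.5 m, h_L(B) = 3.347 m. Answer: A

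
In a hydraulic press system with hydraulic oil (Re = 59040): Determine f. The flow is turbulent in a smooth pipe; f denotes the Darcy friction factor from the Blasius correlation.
Formula: f = \frac{0.316}{Re^{0.25}}
f = 0.316/59040^0.25 = 0.02027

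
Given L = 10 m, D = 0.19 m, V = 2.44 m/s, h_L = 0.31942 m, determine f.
Formula: h_L = f \frac{L}{D} \frac{V^2}{2g}
Substituting knowns: 0.31942 = f·(10/0.19)·2.44²/(2·9.81)
Solving for f: f = 0.31942·2·9.81/((10/0.19)·2.44²) = 0.02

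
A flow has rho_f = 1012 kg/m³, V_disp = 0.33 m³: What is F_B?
Formula: F_B = \rho_f g V_{disp}
F_B = 1012·9.81·0.33 = 3276 N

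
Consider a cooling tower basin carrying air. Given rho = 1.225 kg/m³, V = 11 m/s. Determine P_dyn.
Formula: P_{dyn} = \frac{1}{2} \rho V^2
P_dyn = 0.5·1.225·11²/1000 = 0.07411 kPa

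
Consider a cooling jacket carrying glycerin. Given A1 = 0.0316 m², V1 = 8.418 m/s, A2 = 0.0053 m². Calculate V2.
Formula: V_2 = \frac{A_1 V_1}{A_2}
V2 = 0.0316·8.418/0.0053 = 50.19 m/s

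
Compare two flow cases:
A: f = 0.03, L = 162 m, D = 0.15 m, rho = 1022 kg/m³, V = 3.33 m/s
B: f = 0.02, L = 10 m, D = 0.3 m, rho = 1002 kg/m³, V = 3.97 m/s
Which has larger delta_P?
delta_P(A) = 183.6 kPa, delta_P(B) = 5.264 kPa. Answer: A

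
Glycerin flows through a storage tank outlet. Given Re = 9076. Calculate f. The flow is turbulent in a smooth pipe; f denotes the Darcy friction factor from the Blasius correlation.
Formula: f = \frac{0.316}{Re^{0.25}}
f = 0.316/9076^0.25 = 0.03238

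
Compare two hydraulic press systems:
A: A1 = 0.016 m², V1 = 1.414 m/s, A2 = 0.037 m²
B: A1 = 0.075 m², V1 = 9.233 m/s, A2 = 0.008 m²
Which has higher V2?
V2(A) = 0.6115 m/s, V2(B) = 86.56 m/s. Answer: B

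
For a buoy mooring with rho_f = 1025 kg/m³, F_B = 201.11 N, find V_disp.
Formula: F_B = \rho_f g V_{disp}
Substituting knowns: 201.11 = 1025·9.81·V_disp
Solving for V_disp: V_disp = 201.11/(1025·9.81) = 0.02 m³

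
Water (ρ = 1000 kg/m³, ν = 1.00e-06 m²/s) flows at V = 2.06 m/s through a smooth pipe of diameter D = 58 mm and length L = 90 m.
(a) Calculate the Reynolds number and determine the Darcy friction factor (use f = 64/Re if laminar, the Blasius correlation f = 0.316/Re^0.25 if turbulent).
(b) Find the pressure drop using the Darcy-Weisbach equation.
(a) Re = V·D/ν = 2.06·0.058/1.00e-06 = 119480 → turbulent (Re > 4000); f = 0.316/Re^0.25 = 0.316/119480^0.25 = 0.016997 (Blasius is strictly valid for Re ≲ 1e5; used here as the smooth-pipe estimate the problem specifies)
(b) Darcy-Weisbach: ΔP = f·(L/D)·½ρV²/1000 = 0.016997·(90/0.058)·½·1000·2.06²/1000 = 55.96 kPa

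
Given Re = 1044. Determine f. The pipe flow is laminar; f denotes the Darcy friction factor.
Formula: f = \frac{64}{Re}
f = 64/1044 = 0.0613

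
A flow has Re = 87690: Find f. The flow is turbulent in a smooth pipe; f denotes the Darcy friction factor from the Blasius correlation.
Formula: f = \frac{0.316}{Re^{0.25}}
f = 0.316/87690^0.25 = 0.01836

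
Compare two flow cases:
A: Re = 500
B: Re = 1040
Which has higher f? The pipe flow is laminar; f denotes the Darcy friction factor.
f(A) = 0.128, f(B) = 0.06154. Answer: A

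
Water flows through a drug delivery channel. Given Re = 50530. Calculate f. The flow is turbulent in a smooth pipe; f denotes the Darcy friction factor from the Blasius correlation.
Formula: f = \frac{0.316}{Re^{0.25}}
f = 0.316/50530^0.25 = 0.02108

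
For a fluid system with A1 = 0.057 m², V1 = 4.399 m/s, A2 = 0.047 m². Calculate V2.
Formula: V_2 = \frac{A_1 V_1}{A_2}
V2 = 0.057·4.399/0.047 = 5.335 m/s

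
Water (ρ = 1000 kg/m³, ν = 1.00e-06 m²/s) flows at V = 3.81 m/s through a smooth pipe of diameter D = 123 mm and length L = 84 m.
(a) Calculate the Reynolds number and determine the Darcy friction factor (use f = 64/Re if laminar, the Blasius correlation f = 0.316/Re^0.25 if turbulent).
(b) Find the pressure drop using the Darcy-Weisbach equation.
(a) Re = V·D/ν = 3.81·0.123/1.00e-06 = 468630 → turbulent (Re > 4000); f = 0.316/Re^0.25 = 0.316/468630^0.25 = 0.012078 (Blasius is strictly valid for Re ≲ 1e5; used here as the smooth-pipe estimate the problem specifies)
(b) Darcy-Weisbach: ΔP = f·(L/D)·½ρV²/1000 = 0.012078·(84/0.123)·½·1000·3.81²/1000 = 59.87 kPa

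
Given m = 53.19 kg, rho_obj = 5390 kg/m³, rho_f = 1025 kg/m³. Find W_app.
Formula: W_{app} = mg\left(1 - \frac{\rho_f}{\rho_{obj}}\right)
W_app = 53.19·9.81·(1 − 1025/5390) = 422.6 N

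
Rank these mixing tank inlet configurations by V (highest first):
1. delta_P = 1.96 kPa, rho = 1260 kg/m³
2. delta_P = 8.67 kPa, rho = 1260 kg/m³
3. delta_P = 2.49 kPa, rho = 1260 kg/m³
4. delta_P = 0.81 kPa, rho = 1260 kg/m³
Case 1: V = 1.764 m/s
Case 2: V = 3.71 m/s
Case 3: V = 1.988 m/s
Case 4: V = 1.134 m/s
Ranking (highest first): 2, 3, 1, 4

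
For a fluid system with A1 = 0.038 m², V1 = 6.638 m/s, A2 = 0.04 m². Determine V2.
Formula: V_2 = \frac{A_1 V_1}{A_2}
V2 = 0.038·6.638/0.04 = 6.306 m/s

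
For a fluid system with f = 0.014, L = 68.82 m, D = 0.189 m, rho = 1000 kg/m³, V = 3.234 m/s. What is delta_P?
Formula: \Delta P = f \frac{L}{D} \frac{\rho V^2}{2}
delta_P = 0.014·(68.82/0.189)·0.5·1000·3.234²/1000 = 26.66 kPa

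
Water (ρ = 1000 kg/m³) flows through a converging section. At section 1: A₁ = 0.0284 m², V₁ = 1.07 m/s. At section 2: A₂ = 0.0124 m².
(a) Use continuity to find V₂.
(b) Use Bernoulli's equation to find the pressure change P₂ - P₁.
(a) Continuity: A₁V₁=A₂V₂ -> V₂=A₁V₁/A₂=0.0284*1.07/0.0124=2.45 m/s
(b) Bernoulli: P₂-P₁=0.5*rho*(V₁^2-V₂^2)/1000=0.5*1000*(1.07^2-2.45^2)/1000=-2.429 kPa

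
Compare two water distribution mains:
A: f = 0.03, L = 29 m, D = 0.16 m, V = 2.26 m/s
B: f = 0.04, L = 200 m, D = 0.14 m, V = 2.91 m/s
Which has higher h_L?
h_L(A) = 1.416 m, h_L(B) = 24.66 m. Answer: B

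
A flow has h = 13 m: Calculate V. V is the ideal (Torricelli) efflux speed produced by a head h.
Formula: V = \sqrt{2 g h}
V = √(2·9.81·13) = 15.97 m/s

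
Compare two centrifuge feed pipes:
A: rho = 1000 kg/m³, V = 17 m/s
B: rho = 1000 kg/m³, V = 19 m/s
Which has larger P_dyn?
P_dyn(A) = 144.5 kPa, P_dyn(B) = 180.5 kPa. Answer: B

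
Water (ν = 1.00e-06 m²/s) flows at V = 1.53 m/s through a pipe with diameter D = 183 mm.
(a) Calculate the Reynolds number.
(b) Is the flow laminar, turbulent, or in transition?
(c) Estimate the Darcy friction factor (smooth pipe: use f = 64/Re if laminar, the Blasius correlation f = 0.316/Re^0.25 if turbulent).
(a) Re = V·D/ν = 1.53·0.183/1.00e-06 = 279990
(b) Flow regime: turbulent (Re > 4000)
(c) Friction factor: f = 0.316/Re^0.25 = 0.316/279990^0.25 = 0.01374 (Blasius is strictly valid for Re ≲ 1e5; used here as the smooth-pipe estimate the problem specifies)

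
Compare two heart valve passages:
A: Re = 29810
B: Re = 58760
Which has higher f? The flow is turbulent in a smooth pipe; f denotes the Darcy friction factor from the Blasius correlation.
f(A) = 0.02405, f(B) = 0.0203. Answer: A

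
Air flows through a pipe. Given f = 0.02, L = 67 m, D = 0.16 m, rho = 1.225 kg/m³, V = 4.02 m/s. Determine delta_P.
Formula: \Delta P = f \frac{L}{D} \frac{\rho V^2}{2}
delta_P = 0.02·(67/0.16)·0.5·1.225·4.02²/1000 = 0.0829 kPa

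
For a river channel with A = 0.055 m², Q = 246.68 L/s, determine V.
Formula: Q = A V
Substituting knowns: 246.68 = 0.055·V·1000
Solving for V: V = (246.68/1000)/0.055 = 4.485 m/s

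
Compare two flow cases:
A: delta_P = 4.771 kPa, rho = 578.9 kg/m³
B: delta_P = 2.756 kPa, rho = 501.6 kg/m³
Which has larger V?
V(A) = 4.06 m/s, V(B) = 3.315 m/s. Answer: A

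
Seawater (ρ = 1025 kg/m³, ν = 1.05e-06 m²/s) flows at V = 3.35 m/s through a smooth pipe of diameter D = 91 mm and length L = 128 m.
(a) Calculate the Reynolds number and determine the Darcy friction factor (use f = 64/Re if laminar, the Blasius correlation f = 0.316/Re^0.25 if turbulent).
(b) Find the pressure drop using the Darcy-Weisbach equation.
(a) Re = V·D/ν = 3.35·0.091/1.05e-06 = 290330 → turbulent (Re > 4000); f = 0.316/Re^0.25 = 0.316/290330^0.25 = 0.013613 (Blasius is strictly valid for Re ≲ 1e5; used here as the smooth-pipe estimate the problem specifies)
(b) Darcy-Weisbach: ΔP = f·(L/D)·½ρV²/1000 = 0.013613·(128/0.091)·½·1025·3.35²/1000 = 110.1 kPa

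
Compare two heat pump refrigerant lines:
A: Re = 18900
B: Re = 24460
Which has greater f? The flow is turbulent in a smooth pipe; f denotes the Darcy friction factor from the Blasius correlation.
f(A) = 0.02695, f(B) = 0.02527. Answer: A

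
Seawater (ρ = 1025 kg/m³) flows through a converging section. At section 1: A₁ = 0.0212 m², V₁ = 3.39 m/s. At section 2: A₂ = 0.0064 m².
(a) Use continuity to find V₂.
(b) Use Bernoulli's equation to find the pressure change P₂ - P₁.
(a) Continuity: A₁V₁=A₂V₂ -> V₂=A₁V₁/A₂=0.0212*3.39/0.0064=11.23 m/s
(b) Bernoulli: P₂-P₁=0.5*rho*(V₁^2-V₂^2)/1000=0.5*1025*(3.39^2-11.23^2)/1000=-58.74 kPa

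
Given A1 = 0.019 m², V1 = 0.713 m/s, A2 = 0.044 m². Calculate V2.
Formula: V_2 = \frac{A_1 V_1}{A_2}
V2 = 0.019·0.713/0.044 = 0.3079 m/s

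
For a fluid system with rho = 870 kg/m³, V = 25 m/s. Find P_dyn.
Formula: P_{dyn} = \frac{1}{2} \rho V^2
P_dyn = 0.5·870·25²/1000 = 271.9 kPa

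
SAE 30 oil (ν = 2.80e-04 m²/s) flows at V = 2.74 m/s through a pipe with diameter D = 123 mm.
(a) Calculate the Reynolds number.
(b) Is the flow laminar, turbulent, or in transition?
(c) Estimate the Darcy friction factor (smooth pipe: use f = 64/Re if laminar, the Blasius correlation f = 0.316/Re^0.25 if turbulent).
(a) Re = V·D/ν = 2.74·0.123/2.80e-04 = 1203.6
(b) Flow regime: laminar (Re < 2300)
(c) Friction factor: f = 64/Re = 64/1203.6 = 0.05317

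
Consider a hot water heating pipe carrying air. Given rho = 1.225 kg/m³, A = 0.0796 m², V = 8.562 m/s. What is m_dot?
Formula: \dot{m} = \rho A V
m_dot = 1.225·0.0796·8.562 = 0.8349 kg/s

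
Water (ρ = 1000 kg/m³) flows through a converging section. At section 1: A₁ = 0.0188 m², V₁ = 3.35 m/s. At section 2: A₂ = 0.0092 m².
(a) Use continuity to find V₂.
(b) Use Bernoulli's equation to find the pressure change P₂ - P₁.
(a) Continuity: A₁V₁=A₂V₂ -> V₂=A₁V₁/A₂=0.0188*3.35/0.0092=6.85 m/s
(b) Bernoulli: P₂-P₁=0.5*rho*(V₁^2-V₂^2)/1000=0.5*1000*(3.35^2-6.85^2)/1000=-17.85 kPa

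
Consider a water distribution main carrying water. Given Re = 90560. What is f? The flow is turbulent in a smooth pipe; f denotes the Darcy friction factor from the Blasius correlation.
Formula: f = \frac{0.316}{Re^{0.25}}
f = 0.316/90560^0.25 = 0.01822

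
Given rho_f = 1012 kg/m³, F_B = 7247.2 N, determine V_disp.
Formula: F_B = \rho_f g V_{disp}
Substituting knowns: 7247.2 = 1012·9.81·V_disp
Solving for V_disp: V_disp = 7247.2/(1012·9.81) = 0.73 m³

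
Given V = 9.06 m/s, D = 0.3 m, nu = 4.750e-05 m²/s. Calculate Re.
Formula: Re = \frac{V D}{\nu}
Re = 9.06·0.3/4.750e-05 = 57221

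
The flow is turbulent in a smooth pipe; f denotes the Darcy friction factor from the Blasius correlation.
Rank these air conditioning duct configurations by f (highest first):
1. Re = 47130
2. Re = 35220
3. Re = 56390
Case 1: f = 0.02145
Case 2: f = 0.02307
Case 3: f = 0.02051
Ranking (highest first): 2, 1, 3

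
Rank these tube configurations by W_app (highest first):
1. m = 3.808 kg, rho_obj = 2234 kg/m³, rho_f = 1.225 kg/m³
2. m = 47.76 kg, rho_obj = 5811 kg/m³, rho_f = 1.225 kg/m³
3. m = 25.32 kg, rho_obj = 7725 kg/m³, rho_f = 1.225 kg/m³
Case 1: W_app = 37.34 N
Case 2: W_app = 468.4 N
Case 3: W_app = 248.3 N
Ranking (highest first): 2, 3, 1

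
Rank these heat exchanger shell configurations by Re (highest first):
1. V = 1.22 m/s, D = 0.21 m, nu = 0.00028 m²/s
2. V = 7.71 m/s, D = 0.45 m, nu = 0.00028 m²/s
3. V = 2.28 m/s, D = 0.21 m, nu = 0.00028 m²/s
Case 1: Re = 915
Case 2: Re = 12391
Case 3: Re = 1710
Ranking (highest first): 2, 3, 1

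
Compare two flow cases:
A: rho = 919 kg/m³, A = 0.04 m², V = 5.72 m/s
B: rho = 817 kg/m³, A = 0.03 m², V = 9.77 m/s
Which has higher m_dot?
m_dot(A) = 210.3 kg/s, m_dot(B) = 239.5 kg/s. Answer: B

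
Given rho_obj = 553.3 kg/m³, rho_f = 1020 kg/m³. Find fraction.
Formula: f_{sub} = \frac{\rho_{obj}}{\rho_f}
fraction = 553.3/1020 = 0.5425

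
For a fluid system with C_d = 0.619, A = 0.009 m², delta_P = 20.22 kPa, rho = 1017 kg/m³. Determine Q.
Formula: Q = C_d A \sqrt{\frac{2 \Delta P}{\rho}}
Q = 0.619·0.009·√(2·(20.22·1000)/1017)·1000 = 35.13 L/s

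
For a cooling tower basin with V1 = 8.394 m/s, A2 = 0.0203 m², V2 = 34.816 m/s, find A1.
Formula: V_2 = \frac{A_1 V_1}{A_2}
Substituting knowns: 34.816 = A1·8.394/0.0203
Solving for A1: A1 = 34.816·0.0203/8.394 = 0.0842 m²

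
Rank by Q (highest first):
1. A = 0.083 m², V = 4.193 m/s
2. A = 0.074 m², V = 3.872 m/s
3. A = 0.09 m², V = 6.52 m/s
Case 1: Q = 348 L/s
Case 2: Q = 286.5 L/s
Case 3: Q = 586.8 L/s
Ranking (highest first): 3, 1, 2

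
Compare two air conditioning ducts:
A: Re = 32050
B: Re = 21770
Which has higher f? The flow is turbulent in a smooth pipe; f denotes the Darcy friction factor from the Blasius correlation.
f(A) = 0.02362, f(B) = 0.02601. Answer: B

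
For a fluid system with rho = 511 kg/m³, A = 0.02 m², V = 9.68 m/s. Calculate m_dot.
Formula: \dot{m} = \rho A V
m_dot = 511·0.02·9.68 = 98.93 kg/s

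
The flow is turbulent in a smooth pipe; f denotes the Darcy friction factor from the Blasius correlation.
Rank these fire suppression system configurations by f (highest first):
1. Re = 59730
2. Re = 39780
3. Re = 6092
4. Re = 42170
Case 1: f = 0.02021
Case 2: f = 0.02238
Case 3: f = 0.03577
Case 4: f = 0.02205
Ranking (highest first): 3, 2, 4, 1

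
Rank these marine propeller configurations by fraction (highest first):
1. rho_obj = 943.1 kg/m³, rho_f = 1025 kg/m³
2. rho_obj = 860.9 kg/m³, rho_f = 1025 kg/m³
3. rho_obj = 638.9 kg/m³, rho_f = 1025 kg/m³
Case 1: fraction = 0.9201
Case 2: fraction = 0.8399
Case 3: fraction = 0.6233
Ranking (highest first): 1, 2, 3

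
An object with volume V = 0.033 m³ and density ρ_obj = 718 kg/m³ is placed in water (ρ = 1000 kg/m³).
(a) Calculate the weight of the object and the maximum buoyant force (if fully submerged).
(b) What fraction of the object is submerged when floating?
(a) W=rho_obj*g*V=718*9.81*0.033=232.4 N; F_B(max)=rho*g*V=1000*9.81*0.033=323.7 N
(b) Floating fraction=rho_obj/rho=718/1000=0.718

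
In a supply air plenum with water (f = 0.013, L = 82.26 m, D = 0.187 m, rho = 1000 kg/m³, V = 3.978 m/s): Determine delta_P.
Formula: \Delta P = f \frac{L}{D} \frac{\rho V^2}{2}
delta_P = 0.013·(82.26/0.187)·0.5·1000·3.978²/1000 = 45.25 kPa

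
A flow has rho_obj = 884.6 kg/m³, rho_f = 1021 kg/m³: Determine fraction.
Formula: f_{sub} = \frac{\rho_{obj}}{\rho_f}
fraction = 884.6/1021 = 0.8664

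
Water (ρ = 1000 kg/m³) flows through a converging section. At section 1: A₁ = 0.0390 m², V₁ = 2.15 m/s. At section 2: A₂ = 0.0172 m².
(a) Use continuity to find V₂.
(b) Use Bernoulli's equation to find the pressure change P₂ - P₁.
(a) Continuity: A₁V₁=A₂V₂ -> V₂=A₁V₁/A₂=0.0390*2.15/0.0172=4.88 m/s
(b) Bernoulli: P₂-P₁=0.5*rho*(V₁^2-V₂^2)/1000=0.5*1000*(2.15^2-4.88^2)/1000=-9.596 kPa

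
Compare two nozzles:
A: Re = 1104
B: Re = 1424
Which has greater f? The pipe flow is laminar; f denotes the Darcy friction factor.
f(A) = 0.05797, f(B) = 0.04494. Answer: A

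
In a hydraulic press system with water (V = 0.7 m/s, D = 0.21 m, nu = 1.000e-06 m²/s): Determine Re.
Formula: Re = \frac{V D}{\nu}
Re = 0.7·0.21/1.000e-06 = 147000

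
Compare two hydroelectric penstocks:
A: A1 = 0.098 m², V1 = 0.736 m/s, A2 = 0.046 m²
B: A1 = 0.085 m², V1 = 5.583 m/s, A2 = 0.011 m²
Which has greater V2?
V2(A) = 1.568 m/s, V2(B) = 43.14 m/s. Answer: B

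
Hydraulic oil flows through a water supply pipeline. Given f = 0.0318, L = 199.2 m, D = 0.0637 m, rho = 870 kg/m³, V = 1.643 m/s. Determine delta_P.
Formula: \Delta P = f \frac{L}{D} \frac{\rho V^2}{2}
delta_P = 0.0318·(199.2/0.0637)·0.5·870·1.643²/1000 = 116.8 kPa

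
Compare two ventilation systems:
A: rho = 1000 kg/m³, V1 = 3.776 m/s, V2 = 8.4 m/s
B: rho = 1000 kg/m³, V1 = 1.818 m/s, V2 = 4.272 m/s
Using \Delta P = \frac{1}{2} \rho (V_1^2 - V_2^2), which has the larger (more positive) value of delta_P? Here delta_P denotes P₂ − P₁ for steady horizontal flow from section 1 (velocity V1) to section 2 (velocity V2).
delta_P(A) = -28.15 kPa, delta_P(B) = -7.472 kPa. Answer: B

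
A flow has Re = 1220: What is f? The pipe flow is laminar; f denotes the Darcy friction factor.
Formula: f = \frac{64}{Re}
f = 64/1220 = 0.05246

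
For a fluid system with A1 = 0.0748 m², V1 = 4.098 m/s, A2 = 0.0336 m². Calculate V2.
Formula: V_2 = \frac{A_1 V_1}{A_2}
V2 = 0.0748·4.098/0.0336 = 9.123 m/s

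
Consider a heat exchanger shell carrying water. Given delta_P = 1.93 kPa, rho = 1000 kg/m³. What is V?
Formula: V = \sqrt{\frac{2 \Delta P}{\rho}}
V = √(2·(1.93·1000)/1000) = 1.965 m/s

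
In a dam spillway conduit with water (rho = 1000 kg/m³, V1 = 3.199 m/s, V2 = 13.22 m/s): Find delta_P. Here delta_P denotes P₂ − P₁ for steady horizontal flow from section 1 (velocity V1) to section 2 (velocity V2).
Formula: \Delta P = \frac{1}{2} \rho (V_1^2 - V_2^2)
delta_P = 0.5·1000·(3.199² − 13.22²)/1000 = -82.27 kPa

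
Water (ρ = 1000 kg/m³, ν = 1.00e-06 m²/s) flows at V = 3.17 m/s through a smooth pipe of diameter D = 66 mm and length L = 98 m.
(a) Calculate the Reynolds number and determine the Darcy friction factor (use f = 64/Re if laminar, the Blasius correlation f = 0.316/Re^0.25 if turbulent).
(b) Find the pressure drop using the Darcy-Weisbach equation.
(a) Re = V·D/ν = 3.17·0.066/1.00e-06 = 209220 → turbulent (Re > 4000); f = 0.316/Re^0.25 = 0.316/209220^0.25 = 0.014775 (Blasius is strictly valid for Re ≲ 1e5; used here as the smooth-pipe estimate the problem specifies)
(b) Darcy-Weisbach: ΔP = f·(L/D)·½ρV²/1000 = 0.014775·(98/0.066)·½·1000·3.17²/1000 = 110.2 kPa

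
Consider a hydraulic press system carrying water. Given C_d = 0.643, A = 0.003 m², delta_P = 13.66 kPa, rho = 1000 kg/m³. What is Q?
Formula: Q = C_d A \sqrt{\frac{2 \Delta P}{\rho}}
Q = 0.643·0.003·√(2·(13.66·1000)/1000)·1000 = 10.08 L/s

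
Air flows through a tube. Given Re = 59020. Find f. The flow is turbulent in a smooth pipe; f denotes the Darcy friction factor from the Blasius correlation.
Formula: f = \frac{0.316}{Re^{0.25}}
f = 0.316/59020^0.25 = 0.02027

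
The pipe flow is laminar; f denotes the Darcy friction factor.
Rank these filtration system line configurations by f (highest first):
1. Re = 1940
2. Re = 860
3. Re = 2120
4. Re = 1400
Case 1: f = 0.03299
Case 2: f = 0.07442
Case 3: f = 0.03019
Case 4: f = 0.04571
Ranking (highest first): 2, 4, 1, 3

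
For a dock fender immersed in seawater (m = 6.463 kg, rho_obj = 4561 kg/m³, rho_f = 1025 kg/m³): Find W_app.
Formula: W_{app} = mg\left(1 - \frac{\rho_f}{\rho_{obj}}\right)
W_app = 6.463·9.81·(1 − 1025/4561) = 49.15 N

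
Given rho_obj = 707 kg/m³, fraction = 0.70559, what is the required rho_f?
Formula: f_{sub} = \frac{\rho_{obj}}{\rho_f}
Substituting knowns: 0.70559 = 707/rho_f
Solving for rho_f: rho_f = 707/0.70559 = 1002 kg/m³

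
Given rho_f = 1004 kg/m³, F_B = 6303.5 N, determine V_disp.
Formula: F_B = \rho_f g V_{disp}
Substituting knowns: 6303.5 = 1004·9.81·V_disp
Solving for V_disp: V_disp = 6303.5/(1004·9.81) = 0.64 m³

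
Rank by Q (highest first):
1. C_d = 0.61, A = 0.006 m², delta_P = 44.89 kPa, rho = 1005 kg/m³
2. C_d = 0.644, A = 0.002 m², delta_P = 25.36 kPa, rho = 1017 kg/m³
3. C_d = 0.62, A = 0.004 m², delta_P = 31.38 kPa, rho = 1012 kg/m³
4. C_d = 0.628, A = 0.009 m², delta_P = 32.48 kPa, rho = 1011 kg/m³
Case 1: Q = 34.59 L/s
Case 2: Q = 9.096 L/s
Case 3: Q = 19.53 L/s
Case 4: Q = 45.31 L/s
Ranking (highest first): 4, 1, 3, 2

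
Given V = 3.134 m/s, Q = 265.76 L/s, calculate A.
Formula: Q = A V
Substituting knowns: 265.76 = A·3.134·1000
Solving for A: A = (265.76/1000)/3.134 = 0.0848 m²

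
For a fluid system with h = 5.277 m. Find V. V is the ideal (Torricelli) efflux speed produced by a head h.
Formula: V = \sqrt{2 g h}
V = √(2·9.81·5.277) = 10.18 m/s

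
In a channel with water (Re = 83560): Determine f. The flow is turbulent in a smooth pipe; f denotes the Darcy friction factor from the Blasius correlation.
Formula: f = \frac{0.316}{Re^{0.25}}
f = 0.316/83560^0.25 = 0.01859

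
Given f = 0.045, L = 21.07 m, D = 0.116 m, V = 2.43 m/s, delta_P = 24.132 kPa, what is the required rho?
Formula: \Delta P = f \frac{L}{D} \frac{\rho V^2}{2}
Substituting knowns: 24.132 = 0.045·(21.07/0.116)·0.5·rho·2.43²/1000
Solving for rho: rho = (24.132·1000)/(0.045·(21.07/0.116)·0.5·2.43²) = 1000 kg/m³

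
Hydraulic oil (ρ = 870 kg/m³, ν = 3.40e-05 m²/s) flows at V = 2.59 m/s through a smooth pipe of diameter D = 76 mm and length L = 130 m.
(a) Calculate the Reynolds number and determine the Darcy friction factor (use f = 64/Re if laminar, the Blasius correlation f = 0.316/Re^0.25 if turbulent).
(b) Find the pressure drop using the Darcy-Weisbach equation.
(a) Re = V·D/ν = 2.59·0.076/3.40e-05 = 5789.4 → turbulent (Re > 4000); f = 0.316/Re^0.25 = 0.316/5789.4^0.25 = 0.036227
(b) Darcy-Weisbach: ΔP = f·(L/D)·½ρV²/1000 = 0.036227·(130/0.076)·½·870·2.59²/1000 = 180.8 kPa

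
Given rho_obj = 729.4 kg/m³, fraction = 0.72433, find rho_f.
Formula: f_{sub} = \frac{\rho_{obj}}{\rho_f}
Substituting knowns: 0.72433 = 729.4/rho_f
Solving for rho_f: rho_f = 729.4/0.72433 = 1007 kg/m³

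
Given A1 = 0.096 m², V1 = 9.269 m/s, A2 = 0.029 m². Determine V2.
Formula: V_2 = \frac{A_1 V_1}{A_2}
V2 = 0.096·9.269/0.029 = 30.68 m/s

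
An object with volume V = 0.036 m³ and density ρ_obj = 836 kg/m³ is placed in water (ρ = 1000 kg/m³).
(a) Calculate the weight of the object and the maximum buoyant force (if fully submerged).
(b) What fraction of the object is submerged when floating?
(a) W=rho_obj*g*V=836*9.81*0.036=295.2 N; F_B(max)=rho*g*V=1000*9.81*0.036=353.2 N
(b) Floating fraction=rho_obj/rho=836/1000=0.836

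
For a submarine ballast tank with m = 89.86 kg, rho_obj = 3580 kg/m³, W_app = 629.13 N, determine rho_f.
Formula: W_{app} = mg\left(1 - \frac{\rho_f}{\rho_{obj}}\right)
Substituting knowns: 629.13 = 89.86·9.81·(1 − rho_f/3580)
Solving for rho_f: rho_f = 3580·(1 − 629.13/(89.86·9.81)) = 1025 kg/m³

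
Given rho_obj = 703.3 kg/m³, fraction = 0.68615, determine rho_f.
Formula: f_{sub} = \frac{\rho_{obj}}{\rho_f}
Substituting knowns: 0.68615 = 703.3/rho_f
Solving for rho_f: rho_f = 703.3/0.68615 = 1025 kg/m³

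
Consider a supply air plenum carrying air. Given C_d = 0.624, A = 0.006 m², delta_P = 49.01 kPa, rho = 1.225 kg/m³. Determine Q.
Formula: Q = C_d A \sqrt{\frac{2 \Delta P}{\rho}}
Q = 0.624·0.006·√(2·(49.01·1000)/1.225)·1000 = 1059 L/s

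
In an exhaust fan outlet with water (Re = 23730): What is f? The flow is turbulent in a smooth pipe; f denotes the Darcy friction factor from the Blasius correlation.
Formula: f = \frac{0.316}{Re^{0.25}}
f = 0.316/23730^0.25 = 0.02546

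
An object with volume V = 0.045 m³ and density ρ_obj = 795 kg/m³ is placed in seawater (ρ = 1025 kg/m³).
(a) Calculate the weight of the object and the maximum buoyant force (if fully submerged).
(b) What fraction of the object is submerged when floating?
(a) W=rho_obj*g*V=795*9.81*0.045=351.0 N; F_B(max)=rho*g*V=1025*9.81*0.045=452.5 N
(b) Floating fraction=rho_obj/rho=795/1025=0.776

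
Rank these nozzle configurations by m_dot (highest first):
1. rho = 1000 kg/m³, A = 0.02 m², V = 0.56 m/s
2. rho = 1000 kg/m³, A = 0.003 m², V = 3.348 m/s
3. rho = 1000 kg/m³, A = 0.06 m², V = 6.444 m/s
Case 1: m_dot = 11.2 kg/s
Case 2: m_dot = 10.04 kg/s
Case 3: m_dot = 386.6 kg/s
Ranking (highest first): 3, 1, 2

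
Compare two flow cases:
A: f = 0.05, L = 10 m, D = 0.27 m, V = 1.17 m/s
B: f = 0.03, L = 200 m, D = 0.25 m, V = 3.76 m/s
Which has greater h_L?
h_L(A) = 0.1292 m, h_L(B) = 17.29 m. Answer: B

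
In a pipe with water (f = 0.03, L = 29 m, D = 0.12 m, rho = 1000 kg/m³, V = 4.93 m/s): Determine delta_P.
Formula: \Delta P = f \frac{L}{D} \frac{\rho V^2}{2}
delta_P = 0.03·(29/0.12)·0.5·1000·4.93²/1000 = 88.11 kPa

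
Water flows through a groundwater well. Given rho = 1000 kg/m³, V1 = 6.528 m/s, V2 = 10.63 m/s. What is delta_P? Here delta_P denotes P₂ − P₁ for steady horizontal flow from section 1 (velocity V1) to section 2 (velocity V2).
Formula: \Delta P = \frac{1}{2} \rho (V_1^2 - V_2^2)
delta_P = 0.5·1000·(6.528² − 10.63²)/1000 = -35.19 kPa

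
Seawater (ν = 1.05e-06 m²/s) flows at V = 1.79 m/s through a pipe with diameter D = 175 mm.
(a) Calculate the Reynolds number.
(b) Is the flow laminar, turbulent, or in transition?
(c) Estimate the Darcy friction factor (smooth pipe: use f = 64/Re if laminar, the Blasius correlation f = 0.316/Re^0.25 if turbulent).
(a) Re = V·D/ν = 1.79·0.175/1.05e-06 = 298330
(b) Flow regime: turbulent (Re > 4000)
(c) Friction factor: f = 0.316/Re^0.25 = 0.316/298330^0.25 = 0.01352 (Blasius is strictly valid for Re ≲ 1e5; used here as the smooth-pipe estimate the problem specifies)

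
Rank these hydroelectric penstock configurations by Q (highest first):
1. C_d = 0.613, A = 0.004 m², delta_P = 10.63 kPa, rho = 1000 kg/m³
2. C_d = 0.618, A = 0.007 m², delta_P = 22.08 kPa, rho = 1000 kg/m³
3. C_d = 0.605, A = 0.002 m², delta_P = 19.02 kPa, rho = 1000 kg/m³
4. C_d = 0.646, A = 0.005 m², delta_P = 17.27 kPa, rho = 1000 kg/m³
Case 1: Q = 11.31 L/s
Case 2: Q = 28.75 L/s
Case 3: Q = 7.463 L/s
Case 4: Q = 18.98 L/s
Ranking (highest first): 2, 4, 1, 3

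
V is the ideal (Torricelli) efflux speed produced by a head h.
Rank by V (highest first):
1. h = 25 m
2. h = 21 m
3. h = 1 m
Case 1: V = 22.15 m/s
Case 2: V = 20.3 m/s
Case 3: V = 4.429 m/s
Ranking (highest first): 1, 2, 3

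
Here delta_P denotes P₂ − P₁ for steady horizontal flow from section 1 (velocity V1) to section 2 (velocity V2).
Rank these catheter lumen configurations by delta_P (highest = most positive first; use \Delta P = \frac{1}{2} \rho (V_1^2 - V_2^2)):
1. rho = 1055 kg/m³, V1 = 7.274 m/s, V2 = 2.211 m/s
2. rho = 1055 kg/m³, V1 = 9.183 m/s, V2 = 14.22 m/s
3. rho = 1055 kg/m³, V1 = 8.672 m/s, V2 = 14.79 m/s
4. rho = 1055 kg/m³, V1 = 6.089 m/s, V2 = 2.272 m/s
Case 1: delta_P = 25.33 kPa
Case 2: delta_P = -62.18 kPa
Case 3: delta_P = -75.72 kPa
Case 4: delta_P = 16.83 kPa
Ranking (highest first): 1, 4, 2, 3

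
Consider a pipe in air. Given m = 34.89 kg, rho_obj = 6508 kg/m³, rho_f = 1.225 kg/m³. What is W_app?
Formula: W_{app} = mg\left(1 - \frac{\rho_f}{\rho_{obj}}\right)
W_app = 34.89·9.81·(1 − 1.225/6508) = 342.2 N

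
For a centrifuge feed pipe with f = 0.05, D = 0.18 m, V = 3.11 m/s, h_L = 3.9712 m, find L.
Formula: h_L = f \frac{L}{D} \frac{V^2}{2g}
Substituting knowns: 3.9712 = 0.05·(L/0.18)·3.11²/(2·9.81)
Solving for L: L = 3.9712·2·9.81·0.18/(0.05·3.11²) = 29 m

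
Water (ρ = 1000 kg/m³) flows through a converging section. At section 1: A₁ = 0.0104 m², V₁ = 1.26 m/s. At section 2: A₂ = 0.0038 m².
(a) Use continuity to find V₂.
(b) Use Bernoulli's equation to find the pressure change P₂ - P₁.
(a) Continuity: A₁V₁=A₂V₂ -> V₂=A₁V₁/A₂=0.0104*1.26/0.0038=3.45 m/s
(b) Bernoulli: P₂-P₁=0.5*rho*(V₁^2-V₂^2)/1000=0.5*1000*(1.26^2-3.45^2)/1000=-5.157 kPa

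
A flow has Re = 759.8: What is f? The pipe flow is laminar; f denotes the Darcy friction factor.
Formula: f = \frac{64}{Re}
f = 64/759.8 = 0.08423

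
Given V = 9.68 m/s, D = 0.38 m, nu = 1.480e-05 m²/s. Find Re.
Formula: Re = \frac{V D}{\nu}
Re = 9.68·0.38/1.480e-05 = 248541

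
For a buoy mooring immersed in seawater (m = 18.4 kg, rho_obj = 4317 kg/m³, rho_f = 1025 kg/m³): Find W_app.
Formula: W_{app} = mg\left(1 - \frac{\rho_f}{\rho_{obj}}\right)
W_app = 18.4·9.81·(1 − 1025/4317) = 137.6 N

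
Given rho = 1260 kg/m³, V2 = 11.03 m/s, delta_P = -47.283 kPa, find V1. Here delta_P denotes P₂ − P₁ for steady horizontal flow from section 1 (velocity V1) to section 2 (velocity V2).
Formula: \Delta P = \frac{1}{2} \rho (V_1^2 - V_2^2)
Substituting knowns: -47.283 = 0.5·1260·(V1² − 11.03²)/1000
Solving for V1: V1 = √(11.03² + 2·(-47.283·1000)/1260) = 6.827 m/s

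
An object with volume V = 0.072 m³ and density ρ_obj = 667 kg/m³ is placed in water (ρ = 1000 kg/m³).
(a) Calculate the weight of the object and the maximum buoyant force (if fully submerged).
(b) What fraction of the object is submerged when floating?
(a) W=rho_obj*g*V=667*9.81*0.072=471.1 N; F_B(max)=rho*g*V=1000*9.81*0.072=706.3 N
(b) Floating fraction=rho_obj/rho=667/1000=0.667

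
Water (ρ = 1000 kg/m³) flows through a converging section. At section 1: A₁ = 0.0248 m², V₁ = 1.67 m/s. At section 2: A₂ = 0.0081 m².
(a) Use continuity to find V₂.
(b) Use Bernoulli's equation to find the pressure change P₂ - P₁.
(a) Continuity: A₁V₁=A₂V₂ -> V₂=A₁V₁/A₂=0.0248*1.67/0.0081=5.11 m/s
(b) Bernoulli: P₂-P₁=0.5*rho*(V₁^2-V₂^2)/1000=0.5*1000*(1.67^2-5.11^2)/1000=-11.66 kPa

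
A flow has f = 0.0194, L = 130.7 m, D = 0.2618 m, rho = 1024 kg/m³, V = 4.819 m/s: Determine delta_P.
Formula: \Delta P = f \frac{L}{D} \frac{\rho V^2}{2}
delta_P = 0.0194·(130.7/0.2618)·0.5·1024·4.819²/1000 = 115.2 kPa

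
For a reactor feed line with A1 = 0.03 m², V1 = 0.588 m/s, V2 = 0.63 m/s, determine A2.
Formula: V_2 = \frac{A_1 V_1}{A_2}
Substituting knowns: 0.63 = 0.03·0.588/A2
Solving for A2: A2 = 0.03·0.588/0.63 = 0.028 m²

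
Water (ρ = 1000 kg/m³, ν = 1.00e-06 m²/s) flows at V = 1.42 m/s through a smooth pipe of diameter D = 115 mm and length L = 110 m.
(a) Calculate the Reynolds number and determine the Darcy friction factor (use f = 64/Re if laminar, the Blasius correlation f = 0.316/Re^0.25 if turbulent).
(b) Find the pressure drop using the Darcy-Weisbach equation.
(a) Re = V·D/ν = 1.42·0.115/1.00e-06 = 163300 → turbulent (Re > 4000); f = 0.316/Re^0.25 = 0.316/163300^0.25 = 0.01572 (Blasius is strictly valid for Re ≲ 1e5; used here as the smooth-pipe estimate the problem specifies)
(b) Darcy-Weisbach: ΔP = f·(L/D)·½ρV²/1000 = 0.01572·(110/0.115)·½·1000·1.42²/1000 = 15.16 kPa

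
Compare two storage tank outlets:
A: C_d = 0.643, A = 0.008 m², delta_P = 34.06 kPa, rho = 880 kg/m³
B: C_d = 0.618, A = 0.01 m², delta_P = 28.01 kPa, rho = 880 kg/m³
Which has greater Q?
Q(A) = 45.26 L/s, Q(B) = 49.31 L/s. Answer: B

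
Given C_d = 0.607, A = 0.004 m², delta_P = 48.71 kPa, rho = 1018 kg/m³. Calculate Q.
Formula: Q = C_d A \sqrt{\frac{2 \Delta P}{\rho}}
Q = 0.607·0.004·√(2·(48.71·1000)/1018)·1000 = 23.75 L/s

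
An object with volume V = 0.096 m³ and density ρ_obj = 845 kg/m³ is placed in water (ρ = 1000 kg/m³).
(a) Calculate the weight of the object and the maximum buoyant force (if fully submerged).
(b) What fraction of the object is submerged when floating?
(a) W=rho_obj*g*V=845*9.81*0.096=795.8 N; F_B(max)=rho*g*V=1000*9.81*0.096=941.8 N
(b) Floating fraction=rho_obj/rho=845/1000=0.845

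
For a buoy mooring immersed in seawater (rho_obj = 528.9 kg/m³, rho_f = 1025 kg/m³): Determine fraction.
Formula: f_{sub} = \frac{\rho_{obj}}{\rho_f}
fraction = 528.9/1025 = 0.516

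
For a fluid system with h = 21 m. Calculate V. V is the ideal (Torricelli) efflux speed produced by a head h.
Formula: V = \sqrt{2 g h}
V = √(2·9.81·21) = 20.3 m/s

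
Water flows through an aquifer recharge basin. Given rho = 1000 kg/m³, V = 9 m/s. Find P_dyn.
Formula: P_{dyn} = \frac{1}{2} \rho V^2
P_dyn = 0.5·1000·9²/1000 = 40.5 kPa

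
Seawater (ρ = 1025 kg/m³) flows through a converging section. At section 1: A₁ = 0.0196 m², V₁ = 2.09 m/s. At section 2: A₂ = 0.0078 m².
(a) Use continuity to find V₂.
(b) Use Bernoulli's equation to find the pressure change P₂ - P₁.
(a) Continuity: A₁V₁=A₂V₂ -> V₂=A₁V₁/A₂=0.0196*2.09/0.0078=5.25 m/s
(b) Bernoulli: P₂-P₁=0.5*rho*(V₁^2-V₂^2)/1000=0.5*1025*(2.09^2-5.25^2)/1000=-11.89 kPa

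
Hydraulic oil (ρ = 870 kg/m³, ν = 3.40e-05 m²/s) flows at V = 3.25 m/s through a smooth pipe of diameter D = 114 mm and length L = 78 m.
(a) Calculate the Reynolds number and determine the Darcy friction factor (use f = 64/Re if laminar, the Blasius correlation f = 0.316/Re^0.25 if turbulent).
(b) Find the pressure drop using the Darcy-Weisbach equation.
(a) Re = V·D/ν = 3.25·0.114/3.40e-05 = 10897 → turbulent (Re > 4000); f = 0.316/Re^0.25 = 0.316/10897^0.25 = 0.030929
(b) Darcy-Weisbach: ΔP = f·(L/D)·½ρV²/1000 = 0.030929·(78/0.114)·½·870·3.25²/1000 = 97.23 kPa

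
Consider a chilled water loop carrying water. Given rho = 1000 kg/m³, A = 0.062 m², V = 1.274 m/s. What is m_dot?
Formula: \dot{m} = \rho A V
m_dot = 1000·0.062·1.274 = 78.99 kg/s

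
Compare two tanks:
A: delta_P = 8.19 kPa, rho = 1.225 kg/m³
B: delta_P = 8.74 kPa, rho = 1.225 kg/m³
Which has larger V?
V(A) = 115.6 m/s, V(B) = 119.5 m/s. Answer: B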